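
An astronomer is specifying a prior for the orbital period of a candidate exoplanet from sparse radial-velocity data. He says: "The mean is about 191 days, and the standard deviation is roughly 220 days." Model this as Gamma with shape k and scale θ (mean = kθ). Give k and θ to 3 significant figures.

k ≈ 0.754, θ ≈ 253

For Gamma(k, scale θ): mean = kθ, variance = kθ², so CV = 1/√k.
CV = SD/mean = 220/191 = 1.152, hence k = 1/CV² = 0.754.
Then θ = mean/k = 191/0.754 = 253.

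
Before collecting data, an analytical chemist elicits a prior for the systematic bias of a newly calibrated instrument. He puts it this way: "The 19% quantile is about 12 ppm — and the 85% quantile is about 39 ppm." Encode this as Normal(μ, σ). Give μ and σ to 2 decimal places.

The p-quantile of Normal(μ,σ) is μ + z_p·σ, with z_{0.19} = -0.8779 and z_{0.85} = 1.036.
Eliminate σ: μ = (z₂·x₁ − z₁·x₂)/(z₂ − z₁) = (1.036·12 − (-0.8779)·39)/1.914 = 24.38.
Then σ = (x₂ − x₁)/(z₂ − z₁) = (39 − 12)/1.914 = 14.10.

μ = 24.38, σ = 14.10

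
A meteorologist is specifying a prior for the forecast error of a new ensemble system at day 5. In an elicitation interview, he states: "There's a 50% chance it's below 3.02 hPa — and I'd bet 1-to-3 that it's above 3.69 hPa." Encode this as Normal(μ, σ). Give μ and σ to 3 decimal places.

The p-quantile of Normal(μ,σ) is μ + z_p·σ, with z_{0.5} = 0 and z_{0.75} = 0.6745.
Eliminate σ: μ = (z₂·x₁ − z₁·x₂)/(z₂ − z₁) = (0.6745·3.02 − (0)·3.69)/0.6745 = 3.020.
Then σ = (x₂ − x₁)/(z₂ − z₁) = (3.69 − 3.02)/0.6745 = 0.993.

μ = 3.020, σ = 0.993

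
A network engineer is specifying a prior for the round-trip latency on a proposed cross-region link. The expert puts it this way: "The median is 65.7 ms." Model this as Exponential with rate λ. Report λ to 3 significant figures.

Exponential median = ln 2 / λ, so λ = ln 2 / 65.7 = 0.0106.

λ ≈ 0.0106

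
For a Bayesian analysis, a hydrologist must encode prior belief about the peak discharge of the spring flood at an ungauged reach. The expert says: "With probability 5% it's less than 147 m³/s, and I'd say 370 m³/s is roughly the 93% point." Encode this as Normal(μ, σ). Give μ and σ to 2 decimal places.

The p-quantile of Normal(μ,σ) is μ + z_p·σ, with z_{0.05} = -1.645 and z_{0.93} = 1.476.
Eliminate σ: μ = (z₂·x₁ − z₁·x₂)/(z₂ − z₁) = (1.476·147 − (-1.645)·370)/3.121 = 264.54.
Then σ = (x₂ − x₁)/(z₂ − z₁) = (370 − 147)/3.121 = 71.46.

μ = 264.54, σ = 71.46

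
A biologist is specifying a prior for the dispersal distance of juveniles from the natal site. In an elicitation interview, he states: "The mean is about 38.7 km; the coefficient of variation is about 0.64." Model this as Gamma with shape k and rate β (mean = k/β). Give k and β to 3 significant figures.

For Gamma(k, rate β): mean = k/β, variance = k/β², so CV = 1/√k.
CV = 0.64, hence k = 1/CV² = 2.44.
Then β = k/mean = 2.44/38.7 = 0.0631.

k ≈ 2.44, β ≈ 0.0631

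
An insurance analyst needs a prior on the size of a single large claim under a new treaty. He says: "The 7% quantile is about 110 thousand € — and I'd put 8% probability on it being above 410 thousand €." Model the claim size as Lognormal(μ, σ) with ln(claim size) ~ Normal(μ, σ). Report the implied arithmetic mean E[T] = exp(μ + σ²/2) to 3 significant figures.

E[T] ≈ 240 thousand €

If T ~ Lognormal(μ,σ) then ln T ~ Normal(μ,σ), so the p-quantile of ln T is μ + z_p·σ.
ln(110) = 4.7 and ln(410) = 6.016; z_{0.07} = -1.476, z_{0.92} = 1.405.
σ = (6.016 − 4.7)/(1.405 − (-1.476)) = 0.457.
μ = 4.7 − (-1.476)·0.457 = 5.374.
E[T] = exp(μ + σ²/2) = exp(5.374 + 0.1043) = 240 thousand €.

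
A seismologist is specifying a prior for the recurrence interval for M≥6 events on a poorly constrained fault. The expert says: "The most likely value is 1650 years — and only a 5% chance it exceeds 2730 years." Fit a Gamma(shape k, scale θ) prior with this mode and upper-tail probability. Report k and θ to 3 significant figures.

Gamma(k,θ) with k>1 has mode (k−1)θ, so θ = 1650/(k−1).
Need P(X < 2730) = 0.95 with θ tied to k this way. Start at k = 2, θ = 1650: P(X<2730) ≈ 0.493.
Too low — raise k to concentrate. Iterating converges to k ≈ 12.
Then θ = 1650/(12−1) ≈ 150.

k ≈ 12, θ ≈ 150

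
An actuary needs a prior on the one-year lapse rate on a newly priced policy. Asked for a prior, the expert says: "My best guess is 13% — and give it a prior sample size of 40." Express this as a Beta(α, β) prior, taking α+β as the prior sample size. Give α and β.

Under the effective-sample-size interpretation, Beta(α, β) has prior mean α/(α+β) and prior sample size α+β.
So α+β = 40 and α/(α+β) = 0.13, giving α = 0.13·40 = 5.2 and β = 40 − 5.2 = 34.8.

α = 5.2, β = 34.8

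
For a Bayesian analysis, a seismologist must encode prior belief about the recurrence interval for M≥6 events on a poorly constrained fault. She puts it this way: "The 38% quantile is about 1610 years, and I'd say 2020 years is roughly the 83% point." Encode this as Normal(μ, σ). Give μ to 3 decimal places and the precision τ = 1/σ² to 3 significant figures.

The p-quantile of Normal(μ,σ) is μ + z_p·σ, with z_{0.38} = -0.3055 and z_{0.83} = 0.9542.
Eliminate σ: μ = (z₂·x₁ − z₁·x₂)/(z₂ − z₁) = (0.9542·1610 − (-0.3055)·2020)/1.26 = 1709.430.
Then σ = (x₂ − x₁)/(z₂ − z₁) = (2020 − 1610)/1.26 = 325.488.
Precision τ = 1/σ² = 1/325.5² = 9.44e-06.

μ = 1709.430, τ = 9.44e-06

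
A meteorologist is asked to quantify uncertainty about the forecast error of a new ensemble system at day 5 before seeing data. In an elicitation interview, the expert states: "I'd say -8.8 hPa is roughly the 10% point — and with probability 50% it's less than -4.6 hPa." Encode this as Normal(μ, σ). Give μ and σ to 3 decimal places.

μ = -4.600, σ = 3.277

The p-quantile of Normal(μ,σ) is μ + z_p·σ, with z_{0.1} = -1.282 and z_{0.5} = 0.
Eliminate σ: μ = (z₂·x₁ − z₁·x₂)/(z₂ − z₁) = (0·-8.8 − (-1.282)·-4.6)/1.282 = -4.600.
Then σ = (x₂ − x₁)/(z₂ − z₁) = (-4.6 − -8.8)/1.282 = 3.277.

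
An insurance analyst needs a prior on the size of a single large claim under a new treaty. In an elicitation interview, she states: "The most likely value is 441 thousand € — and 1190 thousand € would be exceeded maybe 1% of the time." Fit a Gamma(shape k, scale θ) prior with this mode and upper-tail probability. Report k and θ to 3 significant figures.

k ≈ 5.68, θ ≈ 94.2

Gamma(k,θ) with k>1 has mode (k−1)θ, so θ = 441/(k−1).
Need P(X < 1190) = 0.99 with θ tied to k this way. Start at k = 2, θ = 441: P(X<1190) ≈ 0.751.
Too low — raise k to concentrate. Iterating converges to k ≈ 5.68.
Then θ = 441/(5.68−1) ≈ 94.2.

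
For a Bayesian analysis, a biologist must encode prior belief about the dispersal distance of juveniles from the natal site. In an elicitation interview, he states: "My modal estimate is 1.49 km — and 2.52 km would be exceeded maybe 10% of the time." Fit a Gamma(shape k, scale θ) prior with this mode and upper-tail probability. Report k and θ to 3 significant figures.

k ≈ 7.85, θ ≈ 0.217

Gamma(k,θ) with k>1 has mode (k−1)θ, so θ = 1.49/(k−1).
Need P(X < 2.52) = 0.9 with θ tied to k this way. Start at k = 2, θ = 1.49: P(X<2.52) ≈ 0.504.
Too low — raise k to concentrate. Iterating converges to k ≈ 7.85.
Then θ = 1.49/(7.85−1) ≈ 0.217.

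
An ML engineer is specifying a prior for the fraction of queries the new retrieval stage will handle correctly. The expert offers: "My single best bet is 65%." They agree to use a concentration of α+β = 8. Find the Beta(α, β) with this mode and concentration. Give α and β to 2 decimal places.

For α,β > 1 the Beta mode is (α−1)/(α+β−2). With α+β = 8, the mode is (α−1)/6.
Set (α−1)/6 = 0.65 → α = 1 + 0.65·6 = 4.90.
β = 8 − α = 3.10.

α = 4.90, β = 3.10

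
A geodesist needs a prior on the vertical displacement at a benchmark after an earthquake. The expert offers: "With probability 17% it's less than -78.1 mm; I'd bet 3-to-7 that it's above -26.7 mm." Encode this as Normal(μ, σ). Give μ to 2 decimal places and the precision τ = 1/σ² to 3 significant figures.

For Normal(μ,σ), the p-quantile is μ + z_p·σ. Here z_{0.17} = -0.9542, z_{0.7} = 0.5244.
So -78.1 = μ − 0.9542σ and -26.7 = μ + 0.5244σ.
Subtracting: σ = (-26.7 − -78.1)/(0.5244 − (-0.9542)) = 34.76.
Then μ = -78.1 − (-0.9542)·34.76 = -44.93.
Precision τ = 1/σ² = 1/34.76² = 0.000827.

μ = -44.93, τ = 0.000827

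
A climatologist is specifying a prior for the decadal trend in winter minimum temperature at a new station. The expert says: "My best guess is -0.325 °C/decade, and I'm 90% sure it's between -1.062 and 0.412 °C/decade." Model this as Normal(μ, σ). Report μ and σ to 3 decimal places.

A symmetric 90% interval runs μ ± z·σ with z = 1.645.
Half-width = 0.737, so σ = 0.737/1.645 = 0.448.
μ is the stated best guess, -0.325.

μ = -0.325, σ = 0.448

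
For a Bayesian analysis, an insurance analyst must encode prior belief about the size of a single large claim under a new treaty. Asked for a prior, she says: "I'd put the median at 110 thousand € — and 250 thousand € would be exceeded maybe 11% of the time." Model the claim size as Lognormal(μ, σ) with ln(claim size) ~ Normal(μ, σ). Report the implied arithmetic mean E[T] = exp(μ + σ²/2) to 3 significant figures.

E[T] ≈ 138 thousand €

If T ~ Lognormal(μ,σ) then ln T ~ Normal(μ,σ), so the p-quantile of ln T is μ + z_p·σ.
ln(110) = 4.7 and ln(250) = 5.521; z_{0.5} = 0, z_{0.89} = 1.227.
σ = (5.521 − 4.7)/(1.227 − (0)) = 0.669.
μ = 4.7 − (0)·0.669 = 4.700.
E[T] = exp(μ + σ²/2) = exp(4.700 + 0.2240) = 138 thousand €.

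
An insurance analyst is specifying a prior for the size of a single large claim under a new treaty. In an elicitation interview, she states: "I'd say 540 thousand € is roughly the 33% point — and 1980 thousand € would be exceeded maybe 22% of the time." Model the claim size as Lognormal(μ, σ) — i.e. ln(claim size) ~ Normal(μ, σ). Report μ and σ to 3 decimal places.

μ ≈ 6.763, σ ≈ 1.072

If T ~ Lognormal(μ,σ) then ln T ~ Normal(μ,σ), so the p-quantile of ln T is μ + z_p·σ.
ln(540) = 6.292 and ln(1980) = 7.591; z_{0.33} = -0.4399, z_{0.78} = 0.7722.
σ = (7.591 − 6.292)/(0.7722 − (-0.4399)) = 1.072.
μ = 6.292 − (-0.4399)·1.072 = 6.763.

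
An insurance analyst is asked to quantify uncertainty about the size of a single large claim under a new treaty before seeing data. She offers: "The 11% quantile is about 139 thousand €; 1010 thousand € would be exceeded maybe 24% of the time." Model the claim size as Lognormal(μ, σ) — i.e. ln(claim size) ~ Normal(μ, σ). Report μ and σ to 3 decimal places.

μ ≈ 6.193, σ ≈ 1.026

If T ~ Lognormal(μ,σ) then ln T ~ Normal(μ,σ), so the p-quantile of ln T is μ + z_p·σ.
ln(139) = 4.934 and ln(1010) = 6.918; z_{0.11} = -1.227, z_{0.76} = 0.7063.
σ = (6.918 − 4.934)/(0.7063 − (-1.227)) = 1.026.
μ = 4.934 − (-1.227)·1.026 = 6.193.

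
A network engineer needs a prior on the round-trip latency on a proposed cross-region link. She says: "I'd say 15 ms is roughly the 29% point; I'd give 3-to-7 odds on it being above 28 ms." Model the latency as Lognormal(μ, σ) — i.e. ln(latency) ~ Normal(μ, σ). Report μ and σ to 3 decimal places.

If T ~ Lognormal(μ,σ) then ln T ~ Normal(μ,σ), so the p-quantile of ln T is μ + z_p·σ.
ln(15) = 2.708 and ln(28) = 3.332; z_{0.29} = -0.5534, z_{0.7} = 0.5244.
σ = (3.332 − 2.708)/(0.5244 − (-0.5534)) = 0.579.
μ = 2.708 − (-0.5534)·0.579 = 3.029.

μ ≈ 3.029, σ ≈ 0.579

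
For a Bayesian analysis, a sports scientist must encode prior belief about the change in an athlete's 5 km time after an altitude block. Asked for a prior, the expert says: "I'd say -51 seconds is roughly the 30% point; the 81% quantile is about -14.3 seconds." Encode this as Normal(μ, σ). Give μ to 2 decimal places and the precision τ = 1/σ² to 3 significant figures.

μ = -37.28, τ = 0.00146

The p-quantile of Normal(μ,σ) is μ + z_p·σ, with z_{0.3} = -0.5244 and z_{0.81} = 0.8779.
Eliminate σ: μ = (z₂·x₁ − z₁·x₂)/(z₂ − z₁) = (0.8779·-51 − (-0.5244)·-14.3)/1.402 = -37.28.
Then σ = (x₂ − x₁)/(z₂ − z₁) = (-14.3 − -51)/1.402 = 26.17.
Precision τ = 1/σ² = 1/26.17² = 0.00146.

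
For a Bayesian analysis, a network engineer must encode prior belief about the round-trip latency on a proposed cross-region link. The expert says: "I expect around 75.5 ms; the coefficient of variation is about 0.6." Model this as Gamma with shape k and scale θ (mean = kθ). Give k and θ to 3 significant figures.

For Gamma(k, scale θ): mean = kθ, variance = kθ², so CV = 1/√k.
CV = 0.6, hence k = 1/CV² = 2.78.
Then θ = mean/k = 75.5/2.78 = 27.2.

k ≈ 2.78, θ ≈ 27.2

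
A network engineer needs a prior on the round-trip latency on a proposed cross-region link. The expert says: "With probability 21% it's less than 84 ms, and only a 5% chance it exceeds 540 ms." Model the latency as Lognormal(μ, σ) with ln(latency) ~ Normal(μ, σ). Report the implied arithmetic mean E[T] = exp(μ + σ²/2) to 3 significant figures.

If T ~ Lognormal(μ,σ) then ln T ~ Normal(μ,σ), so the p-quantile of ln T is μ + z_p·σ.
ln(84) = 4.431 and ln(540) = 6.292; z_{0.21} = -0.8064, z_{0.95} = 1.645.
σ = (6.292 − 4.431)/(1.645 − (-0.8064)) = 0.759.
μ = 4.431 − (-0.8064)·0.759 = 5.043.
E[T] = exp(μ + σ²/2) = exp(5.043 + 0.2881) = 207 ms.

E[T] ≈ 207 ms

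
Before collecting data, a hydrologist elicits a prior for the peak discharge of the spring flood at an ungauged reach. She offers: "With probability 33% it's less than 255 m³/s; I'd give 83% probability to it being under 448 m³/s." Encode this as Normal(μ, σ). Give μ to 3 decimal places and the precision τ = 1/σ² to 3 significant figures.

μ = 315.903, τ = 5.22e-05

The p-quantile of Normal(μ,σ) is μ + z_p·σ, with z_{0.33} = -0.4399 and z_{0.83} = 0.9542.
Eliminate σ: μ = (z₂·x₁ − z₁·x₂)/(z₂ − z₁) = (0.9542·255 − (-0.4399)·448)/1.394 = 315.903.
Then σ = (x₂ − x₁)/(z₂ − z₁) = (448 − 255)/1.394 = 138.443.
Precision τ = 1/σ² = 1/138.4² = 5.22e-05.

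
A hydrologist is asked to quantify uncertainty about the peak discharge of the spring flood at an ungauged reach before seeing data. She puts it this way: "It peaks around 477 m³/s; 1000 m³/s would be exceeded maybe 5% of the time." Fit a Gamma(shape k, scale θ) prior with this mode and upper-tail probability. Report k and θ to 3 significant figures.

k ≈ 6.04, θ ≈ 94.6

Gamma(k,θ) with k>1 has mode (k−1)θ, so θ = 477/(k−1).
Need P(X < 1000) = 0.95 with θ tied to k this way. Start at k = 2, θ = 477: P(X<1000) ≈ 0.619.
Too low — raise k to concentrate. Iterating converges to k ≈ 6.04.
Then θ = 477/(6.04−1) ≈ 94.6.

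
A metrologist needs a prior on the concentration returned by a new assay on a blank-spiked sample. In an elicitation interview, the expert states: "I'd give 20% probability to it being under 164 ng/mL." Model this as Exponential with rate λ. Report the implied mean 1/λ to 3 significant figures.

P(T < 164.0) = 1 − e^(−λ·164.0) = 0.2, so λ = −ln(1−0.2)/164.0 = −ln(0.8)/164.0 = 0.00136.
Mean = 1/λ = 735 ng/mL.

mean ≈ 735 ng/mL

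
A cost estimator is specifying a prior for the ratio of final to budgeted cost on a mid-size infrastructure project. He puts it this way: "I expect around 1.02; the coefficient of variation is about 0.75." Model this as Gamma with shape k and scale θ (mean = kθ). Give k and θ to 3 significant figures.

For Gamma(k, scale θ): mean = kθ, variance = kθ², so CV = 1/√k.
CV = 0.75, hence k = 1/CV² = 1.78.
Then θ = mean/k = 1.02/1.78 = 0.574.

k ≈ 1.78, θ ≈ 0.574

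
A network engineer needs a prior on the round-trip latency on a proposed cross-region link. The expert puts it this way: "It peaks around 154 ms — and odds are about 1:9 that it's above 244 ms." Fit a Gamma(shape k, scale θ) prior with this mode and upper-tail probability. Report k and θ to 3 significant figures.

Gamma(k,θ) with k>1 has mode (k−1)θ, so θ = 154/(k−1).
Need P(X < 244) = 0.9 with θ tied to k this way. Start at k = 2, θ = 154: P(X<244) ≈ 0.470.
Too low — raise k to concentrate. Iterating converges to k ≈ 9.86.
Then θ = 154/(9.86−1) ≈ 17.4.

k ≈ 9.86, θ ≈ 17.4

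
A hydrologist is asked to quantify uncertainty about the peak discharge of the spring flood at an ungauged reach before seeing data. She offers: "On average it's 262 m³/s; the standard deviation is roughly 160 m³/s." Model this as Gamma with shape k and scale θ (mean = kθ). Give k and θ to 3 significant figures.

For Gamma(k, scale θ): mean = kθ, variance = kθ², so CV = 1/√k.
CV = SD/mean = 160/262 = 0.6107, hence k = 1/CV² = 2.68.
Then θ = mean/k = 262/2.68 = 97.7.

k ≈ 2.68, θ ≈ 97.7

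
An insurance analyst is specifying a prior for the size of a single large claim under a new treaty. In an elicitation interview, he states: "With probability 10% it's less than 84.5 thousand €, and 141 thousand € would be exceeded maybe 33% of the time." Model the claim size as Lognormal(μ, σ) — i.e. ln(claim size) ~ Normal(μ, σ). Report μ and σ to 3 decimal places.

If T ~ Lognormal(μ,σ) then ln T ~ Normal(μ,σ), so the p-quantile of ln T is μ + z_p·σ.
ln(84.5) = 4.437 and ln(141) = 4.949; z_{0.1} = -1.282, z_{0.67} = 0.4399.
σ = (4.949 − 4.437)/(0.4399 − (-1.282)) = 0.297.
μ = 4.437 − (-1.282)·0.297 = 4.818.

μ ≈ 4.818, σ ≈ 0.297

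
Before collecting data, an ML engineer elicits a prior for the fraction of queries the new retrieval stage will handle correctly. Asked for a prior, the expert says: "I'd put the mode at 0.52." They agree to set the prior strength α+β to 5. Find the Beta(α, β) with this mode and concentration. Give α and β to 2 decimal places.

α = 2.56, β = 2.44

For α,β > 1 the Beta mode is (α−1)/(α+β−2). With α+β = 5, the mode is (α−1)/3.
Set (α−1)/3 = 0.52 → α = 1 + 0.52·3 = 2.56.
β = 5 − α = 2.44.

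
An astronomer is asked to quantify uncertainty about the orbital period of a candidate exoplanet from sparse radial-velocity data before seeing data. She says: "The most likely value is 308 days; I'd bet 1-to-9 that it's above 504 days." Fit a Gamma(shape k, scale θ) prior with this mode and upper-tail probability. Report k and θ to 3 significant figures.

Gamma(k,θ) with k>1 has mode (k−1)θ, so θ = 308/(k−1).
Need P(X < 504) = 0.9 with θ tied to k this way. Start at k = 2, θ = 308: P(X<504) ≈ 0.487.
Too low — raise k to concentrate. Iterating converges to k ≈ 8.77.
Then θ = 308/(8.77−1) ≈ 39.6.

k ≈ 8.77, θ ≈ 39.6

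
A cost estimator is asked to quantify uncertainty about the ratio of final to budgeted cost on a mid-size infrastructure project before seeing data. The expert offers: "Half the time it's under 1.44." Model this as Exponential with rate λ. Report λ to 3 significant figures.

λ ≈ 0.481

Exponential median = ln 2 / λ, so λ = ln 2 / 1.44 = 0.481.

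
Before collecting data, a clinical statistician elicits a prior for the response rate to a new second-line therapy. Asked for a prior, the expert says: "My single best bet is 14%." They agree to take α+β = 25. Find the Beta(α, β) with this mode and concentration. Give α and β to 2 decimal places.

For α,β > 1 the Beta mode is (α−1)/(α+β−2). With α+β = 25, the mode is (α−1)/23.
Set (α−1)/23 = 0.14 → α = 1 + 0.14·23 = 4.22.
β = 25 − α = 20.78.

α = 4.22, β = 20.78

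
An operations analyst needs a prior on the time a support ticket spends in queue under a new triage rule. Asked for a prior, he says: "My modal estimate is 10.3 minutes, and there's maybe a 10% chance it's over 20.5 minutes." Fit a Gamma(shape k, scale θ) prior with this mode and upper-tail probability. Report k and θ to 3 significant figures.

Gamma(k,θ) with k>1 has mode (k−1)θ, so θ = 10.3/(k−1).
Need P(X < 20.5) = 0.9 with θ tied to k this way. Start at k = 2, θ = 10.3: P(X<20.5) ≈ 0.591.
Too low — raise k to concentrate. Iterating converges to k ≈ 5.05.
Then θ = 10.3/(5.05−1) ≈ 2.55.

k ≈ 5.05, θ ≈ 2.55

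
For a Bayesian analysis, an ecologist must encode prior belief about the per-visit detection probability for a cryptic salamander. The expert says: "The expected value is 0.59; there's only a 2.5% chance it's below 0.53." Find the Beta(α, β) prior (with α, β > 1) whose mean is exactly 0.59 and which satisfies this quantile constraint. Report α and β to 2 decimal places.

With mean 0.59 fixed, write α = 0.59s, β = 0.41s where s = α+β.
Need P(θ < 0.53) = 0.025 under Beta(0.59s, 0.41s). Normal approximation: (q−m)/√(m(1−m)/s) ≈ z_{0.025} = -1.96, so s ≈ 0.59·0.41·(-1.96)²/(0.53−0.59)² = 258.1.
At s = 258.1: P(θ<0.53) ≈ 0.026. Adjusting to match 0.025 gives s ≈ 262.36.
So α = 0.59·262.36 ≈ 154.79, β = 0.41·262.36 ≈ 107.57.

α ≈ 154.79, β ≈ 107.57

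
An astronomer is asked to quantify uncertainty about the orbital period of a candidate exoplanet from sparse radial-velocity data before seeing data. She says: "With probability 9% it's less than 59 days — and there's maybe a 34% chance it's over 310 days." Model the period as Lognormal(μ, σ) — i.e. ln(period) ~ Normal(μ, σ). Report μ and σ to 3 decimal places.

μ ≈ 5.346, σ ≈ 0.946

If T ~ Lognormal(μ,σ) then ln T ~ Normal(μ,σ), so the p-quantile of ln T is μ + z_p·σ.
ln(59) = 4.078 and ln(310) = 5.737; z_{0.09} = -1.341, z_{0.66} = 0.4125.
σ = (5.737 − 4.078)/(0.4125 − (-1.341)) = 0.946.
μ = 4.078 − (-1.341)·0.946 = 5.346.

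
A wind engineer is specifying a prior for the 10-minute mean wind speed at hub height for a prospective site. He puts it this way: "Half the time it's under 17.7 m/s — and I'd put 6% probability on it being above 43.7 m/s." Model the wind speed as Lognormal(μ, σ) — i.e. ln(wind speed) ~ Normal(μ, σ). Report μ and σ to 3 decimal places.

If T ~ Lognormal(μ,σ) then ln T ~ Normal(μ,σ), so the p-quantile of ln T is μ + z_p·σ.
ln(17.7) = 2.874 and ln(43.7) = 3.777; z_{0.5} = 0, z_{0.94} = 1.555.
σ = (3.777 − 2.874)/(1.555 − (0)) = 0.581.
μ = 2.874 − (0)·0.581 = 2.874.

μ ≈ 2.874, σ ≈ 0.581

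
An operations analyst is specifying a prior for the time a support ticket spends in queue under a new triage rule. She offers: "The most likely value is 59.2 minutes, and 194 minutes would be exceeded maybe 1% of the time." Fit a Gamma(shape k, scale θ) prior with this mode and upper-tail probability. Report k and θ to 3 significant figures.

Gamma(k,θ) with k>1 has mode (k−1)θ, so θ = 59.2/(k−1).
Need P(X < 194) = 0.99 with θ tied to k this way. Start at k = 2, θ = 59.2: P(X<194) ≈ 0.839.
Too low — raise k to concentrate. Iterating converges to k ≈ 4.13.
Then θ = 59.2/(4.13−1) ≈ 18.9.

k ≈ 4.13, θ ≈ 18.9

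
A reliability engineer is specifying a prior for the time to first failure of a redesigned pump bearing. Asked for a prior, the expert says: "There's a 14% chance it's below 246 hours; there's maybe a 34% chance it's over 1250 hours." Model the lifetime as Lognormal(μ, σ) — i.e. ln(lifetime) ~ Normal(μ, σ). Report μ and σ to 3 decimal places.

μ ≈ 6.682, σ ≈ 1.089

If T ~ Lognormal(μ,σ) then ln T ~ Normal(μ,σ), so the p-quantile of ln T is μ + z_p·σ.
ln(246) = 5.505 and ln(1250) = 7.131; z_{0.14} = -1.08, z_{0.66} = 0.4125.
σ = (7.131 − 5.505)/(0.4125 − (-1.08)) = 1.089.
μ = 5.505 − (-1.08)·1.089 = 6.682.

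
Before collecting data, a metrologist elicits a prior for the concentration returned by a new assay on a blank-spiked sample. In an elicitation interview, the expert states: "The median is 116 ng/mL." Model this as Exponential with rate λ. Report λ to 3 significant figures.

Exponential median = ln 2 / λ, so λ = ln 2 / 116.0 = 0.00598.

λ ≈ 0.00598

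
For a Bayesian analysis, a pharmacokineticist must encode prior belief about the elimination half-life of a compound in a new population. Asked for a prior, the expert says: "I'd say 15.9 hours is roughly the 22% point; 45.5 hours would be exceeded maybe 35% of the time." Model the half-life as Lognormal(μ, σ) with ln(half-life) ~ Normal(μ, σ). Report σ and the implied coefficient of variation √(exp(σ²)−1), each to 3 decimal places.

σ ≈ 0.908, CV ≈ 1.132

If T ~ Lognormal(μ,σ) then ln T ~ Normal(μ,σ), so the p-quantile of ln T is μ + z_p·σ.
ln(15.9) = 2.766 and ln(45.5) = 3.818; z_{0.22} = -0.7722, z_{0.65} = 0.3853.
σ = (3.818 − 2.766)/(0.3853 − (-0.7722)) = 0.908.
μ = 2.766 − (-0.7722)·0.908 = 3.468.
CV = √(exp(σ²)−1) = √(exp(0.8250)−1) = 1.132.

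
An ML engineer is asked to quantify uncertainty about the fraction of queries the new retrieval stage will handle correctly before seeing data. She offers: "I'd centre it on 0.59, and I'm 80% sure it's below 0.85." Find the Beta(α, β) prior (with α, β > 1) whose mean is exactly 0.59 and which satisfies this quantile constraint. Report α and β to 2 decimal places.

α ≈ 1.52, β ≈ 1.05

With mean 0.59 fixed, write α = 0.59s, β = 0.41s where s = α+β.
Need P(θ < 0.85) = 0.8 under Beta(0.59s, 0.41s). Normal approximation: (q−m)/√(m(1−m)/s) ≈ z_{0.8} = 0.842, so s ≈ 0.59·0.41·(0.842)²/(0.85−0.59)² = 2.5.
At s = 2.5: P(θ<0.85) ≈ 0.798. Adjusting to match 0.8 gives s ≈ 2.57.
So α = 0.59·2.57 ≈ 1.52, β = 0.41·2.57 ≈ 1.05.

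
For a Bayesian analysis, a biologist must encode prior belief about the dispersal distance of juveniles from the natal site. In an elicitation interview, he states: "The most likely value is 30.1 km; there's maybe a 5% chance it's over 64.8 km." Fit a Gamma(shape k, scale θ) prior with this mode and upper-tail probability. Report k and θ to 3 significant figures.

Gamma(k,θ) with k>1 has mode (k−1)θ, so θ = 30.1/(k−1).
Need P(X < 64.8) = 0.95 with θ tied to k this way. Start at k = 2, θ = 30.1: P(X<64.8) ≈ 0.634.
Too low — raise k to concentrate. Iterating converges to k ≈ 5.69.
Then θ = 30.1/(5.69−1) ≈ 6.42.

k ≈ 5.69, θ ≈ 6.42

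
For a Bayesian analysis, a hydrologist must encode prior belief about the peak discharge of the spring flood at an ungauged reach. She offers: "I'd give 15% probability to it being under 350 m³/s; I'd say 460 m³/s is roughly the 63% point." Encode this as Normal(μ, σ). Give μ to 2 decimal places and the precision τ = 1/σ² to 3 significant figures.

μ = 433.32, τ = 0.000155

For Normal(μ,σ), the p-quantile is μ + z_p·σ. Here z_{0.15} = -1.036, z_{0.63} = 0.3319.
So 350 = μ − 1.036σ and 460 = μ + 0.3319σ.
Subtracting: σ = (460 − 350)/(0.3319 − (-1.036)) = 80.39.
Then μ = 350 − (-1.036)·80.39 = 433.32.
Precision τ = 1/σ² = 1/80.39² = 0.000155.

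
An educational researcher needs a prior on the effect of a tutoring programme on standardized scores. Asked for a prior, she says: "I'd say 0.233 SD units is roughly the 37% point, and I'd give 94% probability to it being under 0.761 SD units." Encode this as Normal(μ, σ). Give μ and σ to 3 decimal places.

μ = 0.326, σ = 0.280

For Normal(μ,σ), the p-quantile is μ + z_p·σ. Here z_{0.37} = -0.3319, z_{0.94} = 1.555.
So 0.233 = μ − 0.3319σ and 0.761 = μ + 1.555σ.
Subtracting: σ = (0.761 − 0.233)/(1.555 − (-0.3319)) = 0.280.
Then μ = 0.233 − (-0.3319)·0.280 = 0.326.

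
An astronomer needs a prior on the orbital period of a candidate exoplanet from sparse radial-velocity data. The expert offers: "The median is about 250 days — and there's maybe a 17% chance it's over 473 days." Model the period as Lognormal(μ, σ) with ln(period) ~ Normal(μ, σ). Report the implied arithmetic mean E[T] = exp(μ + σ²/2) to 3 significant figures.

E[T] ≈ 313 days

If T ~ Lognormal(μ,σ) then ln T ~ Normal(μ,σ), so the p-quantile of ln T is μ + z_p·σ.
ln(250) = 5.521 and ln(473) = 6.159; z_{0.5} = 0, z_{0.83} = 0.9542.
σ = (6.159 − 5.521)/(0.9542 − (0)) = 0.668.
μ = 5.521 − (0)·0.668 = 5.521.
E[T] = exp(μ + σ²/2) = exp(5.521 + 0.2233) = 313 days.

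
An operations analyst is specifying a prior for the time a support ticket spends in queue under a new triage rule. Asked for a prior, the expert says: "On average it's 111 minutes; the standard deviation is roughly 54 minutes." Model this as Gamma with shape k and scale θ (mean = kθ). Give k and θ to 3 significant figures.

k ≈ 4.23, θ ≈ 26.3

For Gamma(k, scale θ): mean = kθ, variance = kθ², so CV = 1/√k.
CV = SD/mean = 54/111 = 0.4865, hence k = 1/CV² = 4.23.
Then θ = mean/k = 111/4.23 = 26.3.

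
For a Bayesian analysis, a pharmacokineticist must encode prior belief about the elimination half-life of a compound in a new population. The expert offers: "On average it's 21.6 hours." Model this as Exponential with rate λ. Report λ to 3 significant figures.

Exponential mean = 1/λ, so λ = 1/21.6 = 0.0463.

λ ≈ 0.0463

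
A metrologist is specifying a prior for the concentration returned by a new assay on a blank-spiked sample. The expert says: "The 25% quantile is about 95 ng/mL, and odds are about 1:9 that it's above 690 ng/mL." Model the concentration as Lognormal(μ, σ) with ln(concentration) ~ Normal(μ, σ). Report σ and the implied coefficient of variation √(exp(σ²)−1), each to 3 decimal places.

σ ≈ 1.014, CV ≈ 1.339

If T ~ Lognormal(μ,σ) then ln T ~ Normal(μ,σ), so the p-quantile of ln T is μ + z_p·σ.
ln(95) = 4.554 and ln(690) = 6.537; z_{0.25} = -0.6745, z_{0.9} = 1.282.
σ = (6.537 − 4.554)/(1.282 − (-0.6745)) = 1.014.
μ = 4.554 − (-0.6745)·1.014 = 5.238.
CV = √(exp(σ²)−1) = √(exp(1.0276)−1) = 1.339.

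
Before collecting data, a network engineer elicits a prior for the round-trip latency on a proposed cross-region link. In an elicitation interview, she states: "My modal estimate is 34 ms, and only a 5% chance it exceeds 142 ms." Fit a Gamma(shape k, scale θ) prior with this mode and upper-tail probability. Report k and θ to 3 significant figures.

k ≈ 2.22, θ ≈ 27.9

Gamma(k,θ) with k>1 has mode (k−1)θ, so θ = 34/(k−1).
Need P(X < 142) = 0.95 with θ tied to k this way. Start at k = 2, θ = 34: P(X<142) ≈ 0.921.
Too low — raise k to concentrate. Iterating converges to k ≈ 2.22.
Then θ = 34/(2.22−1) ≈ 27.9.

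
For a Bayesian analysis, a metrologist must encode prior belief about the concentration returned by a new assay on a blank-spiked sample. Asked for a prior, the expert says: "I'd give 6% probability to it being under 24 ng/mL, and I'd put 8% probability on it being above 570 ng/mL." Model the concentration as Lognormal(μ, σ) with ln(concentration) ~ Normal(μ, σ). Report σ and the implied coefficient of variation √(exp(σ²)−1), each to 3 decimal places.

If T ~ Lognormal(μ,σ) then ln T ~ Normal(μ,σ), so the p-quantile of ln T is μ + z_p·σ.
ln(24) = 3.178 and ln(570) = 6.346; z_{0.06} = -1.555, z_{0.92} = 1.405.
σ = (6.346 − 3.178)/(1.405 − (-1.555)) = 1.070.
μ = 3.178 − (-1.555)·1.070 = 4.842.
CV = √(exp(σ²)−1) = √(exp(1.1453)−1) = 1.464.

σ ≈ 1.070, CV ≈ 1.464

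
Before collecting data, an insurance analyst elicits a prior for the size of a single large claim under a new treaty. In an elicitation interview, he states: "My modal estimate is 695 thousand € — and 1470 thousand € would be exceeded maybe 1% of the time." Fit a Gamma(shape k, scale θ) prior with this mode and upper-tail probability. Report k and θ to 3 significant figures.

k ≈ 9.66, θ ≈ 80.3

Gamma(k,θ) with k>1 has mode (k−1)θ, so θ = 695/(k−1).
Need P(X < 1470) = 0.99 with θ tied to k this way. Start at k = 2, θ = 695: P(X<1470) ≈ 0.624.
Too low — raise k to concentrate. Iterating converges to k ≈ 9.66.
Then θ = 695/(9.66−1) ≈ 80.3.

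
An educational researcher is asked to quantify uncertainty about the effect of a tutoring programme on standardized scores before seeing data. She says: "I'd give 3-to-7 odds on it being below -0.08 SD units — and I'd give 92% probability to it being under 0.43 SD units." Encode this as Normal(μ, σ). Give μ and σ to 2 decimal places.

μ = 0.06, σ = 0.26

The p-quantile of Normal(μ,σ) is μ + z_p·σ, with z_{0.3} = -0.5244 and z_{0.92} = 1.405.
Eliminate σ: μ = (z₂·x₁ − z₁·x₂)/(z₂ − z₁) = (1.405·-0.08 − (-0.5244)·0.43)/1.929 = 0.06.
Then σ = (x₂ − x₁)/(z₂ − z₁) = (0.43 − -0.08)/1.929 = 0.26.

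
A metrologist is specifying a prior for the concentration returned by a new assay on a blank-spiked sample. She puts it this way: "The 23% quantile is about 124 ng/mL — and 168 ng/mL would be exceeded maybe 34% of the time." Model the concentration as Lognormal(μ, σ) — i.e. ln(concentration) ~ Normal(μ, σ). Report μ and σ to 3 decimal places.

μ ≈ 5.015, σ ≈ 0.264

If T ~ Lognormal(μ,σ) then ln T ~ Normal(μ,σ), so the p-quantile of ln T is μ + z_p·σ.
ln(124) = 4.82 and ln(168) = 5.124; z_{0.23} = -0.7388, z_{0.66} = 0.4125.
σ = (5.124 − 4.82)/(0.4125 − (-0.7388)) = 0.264.
μ = 4.82 − (-0.7388)·0.264 = 5.015.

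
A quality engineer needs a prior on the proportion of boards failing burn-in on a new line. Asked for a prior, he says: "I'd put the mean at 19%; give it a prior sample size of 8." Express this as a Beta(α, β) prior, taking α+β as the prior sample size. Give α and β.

Under the effective-sample-size interpretation, Beta(α, β) has prior mean α/(α+β) and prior sample size α+β.
So α+β = 8 and α/(α+β) = 0.19, giving α = 0.19·8 = 1.52 and β = 8 − 1.52 = 6.48.

α = 1.52, β = 6.48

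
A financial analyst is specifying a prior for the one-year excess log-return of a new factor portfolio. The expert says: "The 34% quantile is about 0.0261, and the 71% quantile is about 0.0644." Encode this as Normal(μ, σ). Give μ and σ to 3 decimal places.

For Normal(μ,σ), the p-quantile is μ + z_p·σ. Here z_{0.34} = -0.4125, z_{0.71} = 0.5534.
So 0.0261 = μ − 0.4125σ and 0.0644 = μ + 0.5534σ.
Subtracting: σ = (0.0644 − 0.0261)/(0.5534 − (-0.4125)) = 0.040.
Then μ = 0.0261 − (-0.4125)·0.040 = 0.042.

μ = 0.042, σ = 0.040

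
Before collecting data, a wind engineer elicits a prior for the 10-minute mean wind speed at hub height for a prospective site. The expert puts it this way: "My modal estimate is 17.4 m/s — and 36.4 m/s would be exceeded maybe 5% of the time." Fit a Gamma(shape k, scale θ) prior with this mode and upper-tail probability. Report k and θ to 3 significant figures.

k ≈ 6.07, θ ≈ 3.43

Gamma(k,θ) with k>1 has mode (k−1)θ, so θ = 17.4/(k−1).
Need P(X < 36.4) = 0.95 with θ tied to k this way. Start at k = 2, θ = 17.4: P(X<36.4) ≈ 0.618.
Too low — raise k to concentrate. Iterating converges to k ≈ 6.07.
Then θ = 17.4/(6.07−1) ≈ 3.43.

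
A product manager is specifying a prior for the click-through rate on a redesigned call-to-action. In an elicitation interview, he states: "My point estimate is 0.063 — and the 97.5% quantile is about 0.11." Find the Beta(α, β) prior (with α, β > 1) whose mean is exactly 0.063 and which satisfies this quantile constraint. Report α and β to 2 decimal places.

With mean 0.063 fixed, write α = 0.063s, β = 0.937s where s = α+β.
Need P(θ < 0.11) = 0.975 under Beta(0.063s, 0.937s). Normal approximation: (q−m)/√(m(1−m)/s) ≈ z_{0.975} = 1.96, so s ≈ 0.063·0.937·(1.96)²/(0.11−0.063)² = 102.7.
At s = 102.7: P(θ<0.11) ≈ 0.960. Adjusting to match 0.975 gives s ≈ 132.55.
So α = 0.063·132.55 ≈ 8.35, β = 0.937·132.55 ≈ 124.20.

α ≈ 8.35, β ≈ 124.20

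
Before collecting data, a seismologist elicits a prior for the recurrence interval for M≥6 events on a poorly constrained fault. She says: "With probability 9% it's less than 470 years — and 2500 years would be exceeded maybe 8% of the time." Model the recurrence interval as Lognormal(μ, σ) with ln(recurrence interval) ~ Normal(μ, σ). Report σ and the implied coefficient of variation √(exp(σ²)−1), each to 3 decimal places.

σ ≈ 0.609, CV ≈ 0.670

If T ~ Lognormal(μ,σ) then ln T ~ Normal(μ,σ), so the p-quantile of ln T is μ + z_p·σ.
ln(470) = 6.153 and ln(2500) = 7.824; z_{0.09} = -1.341, z_{0.92} = 1.405.
σ = (7.824 − 6.153)/(1.405 − (-1.341)) = 0.609.
μ = 6.153 − (-1.341)·0.609 = 6.969.
CV = √(exp(σ²)−1) = √(exp(0.3705)−1) = 0.670.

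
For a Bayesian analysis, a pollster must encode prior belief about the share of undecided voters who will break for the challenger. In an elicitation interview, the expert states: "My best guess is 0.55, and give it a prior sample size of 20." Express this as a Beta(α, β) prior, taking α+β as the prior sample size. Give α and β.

α = 11, β = 9

Under the effective-sample-size interpretation, Beta(α, β) has prior mean α/(α+β) and prior sample size α+β.
So α+β = 20 and α/(α+β) = 0.55, giving α = 0.55·20 = 11 and β = 20 − 11 = 9.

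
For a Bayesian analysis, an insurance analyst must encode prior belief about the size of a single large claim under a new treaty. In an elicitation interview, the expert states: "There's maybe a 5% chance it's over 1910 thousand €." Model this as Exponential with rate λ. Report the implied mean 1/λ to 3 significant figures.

mean ≈ 638 thousand €

P(T > 1910.0) = e^(−λ·1910.0) = 0.05, so λ = −ln(0.05)/1910.0 = 0.00157.
Mean = 1/λ = 638 thousand €.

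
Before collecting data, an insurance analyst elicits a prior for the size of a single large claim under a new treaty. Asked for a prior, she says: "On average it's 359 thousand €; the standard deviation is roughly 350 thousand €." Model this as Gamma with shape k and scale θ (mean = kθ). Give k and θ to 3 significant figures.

For Gamma(k, scale θ): mean = kθ, variance = kθ², so CV = 1/√k.
CV = SD/mean = 350/359 = 0.9749, hence k = 1/CV² = 1.05.
Then θ = mean/k = 359/1.05 = 341.

k ≈ 1.05, θ ≈ 341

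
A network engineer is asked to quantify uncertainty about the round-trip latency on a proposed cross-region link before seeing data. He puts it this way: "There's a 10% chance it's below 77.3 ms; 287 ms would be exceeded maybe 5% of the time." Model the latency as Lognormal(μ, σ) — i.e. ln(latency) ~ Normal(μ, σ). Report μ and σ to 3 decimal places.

If T ~ Lognormal(μ,σ) then ln T ~ Normal(μ,σ), so the p-quantile of ln T is μ + z_p·σ.
ln(77.3) = 4.348 and ln(287) = 5.659; z_{0.1} = -1.282, z_{0.95} = 1.645.
σ = (5.659 − 4.348)/(1.645 − (-1.282)) = 0.448.
μ = 4.348 − (-1.282)·0.448 = 4.922.

μ ≈ 4.922, σ ≈ 0.448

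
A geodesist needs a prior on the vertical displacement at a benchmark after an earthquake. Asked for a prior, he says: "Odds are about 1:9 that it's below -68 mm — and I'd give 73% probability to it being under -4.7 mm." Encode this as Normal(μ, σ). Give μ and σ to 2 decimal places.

The p-quantile of Normal(μ,σ) is μ + z_p·σ, with z_{0.1} = -1.282 and z_{0.73} = 0.6128.
Eliminate σ: μ = (z₂·x₁ − z₁·x₂)/(z₂ − z₁) = (0.6128·-68 − (-1.282)·-4.7)/1.894 = -25.18.
Then σ = (x₂ − x₁)/(z₂ − z₁) = (-4.7 − -68)/1.894 = 33.41.

μ = -25.18, σ = 33.41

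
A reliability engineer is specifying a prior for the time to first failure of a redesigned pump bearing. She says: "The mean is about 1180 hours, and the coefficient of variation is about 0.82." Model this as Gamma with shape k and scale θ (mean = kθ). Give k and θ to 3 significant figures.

k ≈ 1.49, θ ≈ 793

For Gamma(k, scale θ): mean = kθ, variance = kθ², so CV = 1/√k.
CV = 0.82, hence k = 1/CV² = 1.49.
Then θ = mean/k = 1180/1.49 = 793.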